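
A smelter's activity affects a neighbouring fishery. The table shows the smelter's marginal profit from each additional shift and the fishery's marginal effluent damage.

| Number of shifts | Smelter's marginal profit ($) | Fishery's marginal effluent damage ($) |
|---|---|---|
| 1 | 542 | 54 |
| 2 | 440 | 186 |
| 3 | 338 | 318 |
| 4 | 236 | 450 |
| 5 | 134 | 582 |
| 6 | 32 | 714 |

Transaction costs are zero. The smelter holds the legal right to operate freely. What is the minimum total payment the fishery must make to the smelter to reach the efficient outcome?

$402

Left alone the smelter would choose level 6 (marginal profit stays positive).
Efficient level: k* = 3 (marginal profit ≥ marginal effluent damage through 3).
The fishery must at least cover the smelter's forgone profit from cutting 6→3: 236 + 134 + 32 = 402.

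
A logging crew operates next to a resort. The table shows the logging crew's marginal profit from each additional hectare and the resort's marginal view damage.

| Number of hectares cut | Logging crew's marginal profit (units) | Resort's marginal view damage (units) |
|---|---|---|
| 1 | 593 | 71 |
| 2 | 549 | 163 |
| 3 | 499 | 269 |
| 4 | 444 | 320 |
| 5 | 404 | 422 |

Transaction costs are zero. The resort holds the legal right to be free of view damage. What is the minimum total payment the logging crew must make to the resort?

Efficient level: marginal profit ≥ marginal view damage through level 4, so k* = 4.
With the resort holding the right, the logging crew must at least compensate total damage at k*: 71 + 163 + 269 + 320 = 823.

823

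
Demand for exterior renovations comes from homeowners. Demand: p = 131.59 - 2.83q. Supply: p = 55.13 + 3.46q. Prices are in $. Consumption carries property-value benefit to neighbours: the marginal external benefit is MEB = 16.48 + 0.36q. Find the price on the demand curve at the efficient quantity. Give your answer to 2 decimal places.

Social marginal benefit = demand + MEB = 148.07 - 2.47q.
Set SMB = MC: 148.07 - 2.47q = 55.13 + 3.46q → q* = 15.6728.
Consumer price on the demand curve at q*: 131.59 − 2.83×15.6728 = 87.2360.

P = $87.24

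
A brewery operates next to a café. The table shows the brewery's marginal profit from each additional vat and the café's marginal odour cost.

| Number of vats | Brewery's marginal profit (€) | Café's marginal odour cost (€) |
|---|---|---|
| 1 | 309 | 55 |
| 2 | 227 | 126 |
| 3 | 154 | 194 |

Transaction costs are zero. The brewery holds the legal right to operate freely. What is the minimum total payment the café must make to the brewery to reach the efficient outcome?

€154

Left alone the brewery would choose level 3 (marginal profit stays positive).
Efficient level: k* = 2 (marginal profit ≥ marginal odour cost through 2).
The café must at least cover the brewery's forgone profit from cutting 3→2: 154 = 154.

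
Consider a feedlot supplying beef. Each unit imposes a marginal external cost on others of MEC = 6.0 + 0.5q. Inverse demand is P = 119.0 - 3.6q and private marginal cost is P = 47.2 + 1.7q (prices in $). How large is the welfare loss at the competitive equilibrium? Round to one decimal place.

Market equilibrium (private): 47.2 + 1.7q = 119.0 - 3.6q → q_m = 13.5472.
Social marginal cost = private MC + MEC = 53.2 + 2.2q.
Set SMC = demand: 53.2 + 2.2q = 119.0 - 3.6q → q* = 11.3448.
Between q* and q_m the wedge SMC − demand runs linearly from 0 to MEC(q_m), so the loss is a triangle.
DWL = ½ × 2.2024 × 12.7736 = 14.0663.

DWL = $14.1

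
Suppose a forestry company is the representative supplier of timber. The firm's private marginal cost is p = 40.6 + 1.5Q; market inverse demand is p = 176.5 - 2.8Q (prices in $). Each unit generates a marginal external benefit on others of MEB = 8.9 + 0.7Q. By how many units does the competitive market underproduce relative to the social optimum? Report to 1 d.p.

8.6 units

Market equilibrium (private): 40.6 + 1.5Q = 176.5 - 2.8Q → Q_m = 31.6047.
Social marginal cost = private MC − MEB = 31.7 + 0.8Q.
Set SMC = demand: 31.7 + 0.8Q = 176.5 - 2.8Q → Q* = 40.2222.
Gap = |31.6047 − 40.2222| = 8.6175.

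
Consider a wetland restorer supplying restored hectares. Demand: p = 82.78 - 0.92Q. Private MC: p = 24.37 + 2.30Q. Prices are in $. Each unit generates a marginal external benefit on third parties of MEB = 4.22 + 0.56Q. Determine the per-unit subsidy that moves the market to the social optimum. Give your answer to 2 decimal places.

Social marginal cost = private MC − MEB = 20.15 + 1.74Q.
Set SMC = demand: 20.15 + 1.74Q = 82.78 - 0.92Q → Q* = 23.5451.
The Pigouvian subsidy equals MEB at Q*: 4.22 + 0.56×23.5451 = 17.4053.

subsidy = $17.41 per unit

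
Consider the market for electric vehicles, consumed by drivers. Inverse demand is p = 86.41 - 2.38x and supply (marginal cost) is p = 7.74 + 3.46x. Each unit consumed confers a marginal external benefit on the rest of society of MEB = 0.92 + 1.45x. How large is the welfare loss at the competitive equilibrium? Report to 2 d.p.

DWL = 47.64

Market equilibrium (private): 7.74 + 3.46x = 86.41 - 2.38x → x_m = 13.4709.
Social marginal benefit = demand + MEB = 87.33 - 0.93x.
Set SMB = MC: 87.33 - 0.93x = 7.74 + 3.46x → x* = 18.1298.
The welfare-loss triangle has base |x_m − x*| and height MEB(x_m) (the vertical gap between SMB and MC is zero at x* and MEB at x_m).
DWL = ½ × 4.6589 × 20.4528 = 47.6438.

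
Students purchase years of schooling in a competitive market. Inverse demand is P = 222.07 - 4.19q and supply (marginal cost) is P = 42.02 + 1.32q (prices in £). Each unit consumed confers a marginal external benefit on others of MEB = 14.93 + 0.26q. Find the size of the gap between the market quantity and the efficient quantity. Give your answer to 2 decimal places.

Market equilibrium (private): 42.02 + 1.32q = 222.07 - 4.19q → q_m = 32.6770.
Social marginal benefit = demand + MEB = 237.00 - 3.93q.
Set SMB = MC: 237.00 - 3.93q = 42.02 + 1.32q → q* = 37.1390.
Gap = |32.6770 − 37.1390| = 4.4620.

4.46 units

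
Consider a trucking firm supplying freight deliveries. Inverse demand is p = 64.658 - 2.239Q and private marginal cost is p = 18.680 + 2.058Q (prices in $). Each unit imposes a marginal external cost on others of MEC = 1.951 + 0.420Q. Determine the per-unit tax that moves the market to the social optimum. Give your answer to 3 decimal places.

tax = $5.871 per unit

Social marginal cost = private MC + MEC = 20.631 + 2.478Q.
Set SMC = demand: 20.631 + 2.478Q = 64.658 - 2.239Q → Q* = 9.3337.
The Pigouvian tax equals MEC at Q*: 1.951 + 0.420×9.3337 = 5.8712.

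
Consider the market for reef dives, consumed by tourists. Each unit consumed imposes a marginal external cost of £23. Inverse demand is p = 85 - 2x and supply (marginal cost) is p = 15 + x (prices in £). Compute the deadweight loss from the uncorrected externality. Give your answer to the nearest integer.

Market equilibrium (private): 15 + x = 85 - 2x → x_m = 23.3333.
Social marginal benefit = demand − MEC = 62 - 2x.
Set SMB = MC: 62 - 2x = 15 + x → x* = 15.6667.
The loss is the area between SMB and MC from x* to x_m; with linear curves that's a triangle of height MEC(x_m).
DWL = ½ × 7.6666 × 23.0000 = 88.1659.

DWL = £88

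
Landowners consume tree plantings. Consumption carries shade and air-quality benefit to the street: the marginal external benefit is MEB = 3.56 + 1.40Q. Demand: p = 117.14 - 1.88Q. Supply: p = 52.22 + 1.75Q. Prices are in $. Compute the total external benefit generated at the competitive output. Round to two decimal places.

$287.56

Market equilibrium (private): 52.22 + 1.75Q = 117.14 - 1.88Q → Q_m = 17.8843.
Total external benefit = ∫₀^{Q_m} (3.56 + 1.40Q) dQ = 3.56×17.8843 + ½×1.40×17.8843² = 287.5618.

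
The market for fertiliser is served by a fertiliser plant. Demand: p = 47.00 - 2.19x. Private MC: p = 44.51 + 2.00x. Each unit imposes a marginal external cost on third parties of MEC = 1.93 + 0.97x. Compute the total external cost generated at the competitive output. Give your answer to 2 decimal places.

Market equilibrium (private): 44.51 + 2.00x = 47.00 - 2.19x → x_m = 0.5943.
Total external cost = ∫₀^{x_m} (1.93 + 0.97x) dx = 1.93×0.5943 + ½×0.97×0.5943² = 1.3183.

1.32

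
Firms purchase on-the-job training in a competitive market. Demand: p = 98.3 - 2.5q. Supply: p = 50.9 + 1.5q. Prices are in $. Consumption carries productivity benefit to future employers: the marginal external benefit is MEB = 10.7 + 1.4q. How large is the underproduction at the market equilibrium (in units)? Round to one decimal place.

10.5 units

Market equilibrium (private): 50.9 + 1.5q = 98.3 - 2.5q → q_m = 11.8500.
Social marginal benefit = demand + MEB = 109.0 - 1.1q.
Set SMB = MC: 109.0 - 1.1q = 50.9 + 1.5q → q* = 22.3462.
Gap = |11.8500 − 22.3462| = 10.4962.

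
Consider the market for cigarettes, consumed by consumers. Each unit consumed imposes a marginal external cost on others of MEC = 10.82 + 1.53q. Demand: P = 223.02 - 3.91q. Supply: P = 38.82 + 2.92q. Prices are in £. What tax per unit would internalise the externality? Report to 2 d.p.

tax = £42.55 per unit

Social marginal benefit = demand − MEC = 212.20 - 5.44q.
Set SMB = MC: 212.20 - 5.44q = 38.82 + 2.92q → q* = 20.7392.
The Pigouvian tax equals MEC at q*: 10.82 + 1.53×20.7392 = 42.5510.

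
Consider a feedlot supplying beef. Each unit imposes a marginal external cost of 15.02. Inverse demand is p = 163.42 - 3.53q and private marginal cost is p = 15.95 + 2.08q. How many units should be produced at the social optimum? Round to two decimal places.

q* = 23.61

Social marginal cost = private MC + MEC = 30.97 + 2.08q.
Set SMC = demand: 30.97 + 2.08q = 163.42 - 3.53q → q* = 23.6096.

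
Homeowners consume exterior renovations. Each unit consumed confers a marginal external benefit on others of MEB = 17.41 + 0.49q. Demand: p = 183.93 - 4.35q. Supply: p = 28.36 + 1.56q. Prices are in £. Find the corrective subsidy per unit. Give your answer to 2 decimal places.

Social marginal benefit = demand + MEB = 201.34 - 3.86q.
Set SMB = MC: 201.34 - 3.86q = 28.36 + 1.56q → q* = 31.9151.
The Pigouvian subsidy equals MEB at q*: 17.41 + 0.49×31.9151 = 33.0484.

subsidy = £33.05 per unit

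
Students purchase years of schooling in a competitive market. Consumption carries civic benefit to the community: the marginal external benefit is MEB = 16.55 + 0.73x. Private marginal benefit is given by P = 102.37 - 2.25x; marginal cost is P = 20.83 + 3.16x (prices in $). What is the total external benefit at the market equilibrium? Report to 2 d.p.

$332.36

Market equilibrium (private): 20.83 + 3.16x = 102.37 - 2.25x → x_m = 15.0721.
Total external benefit = ∫₀^{x_m} (16.55 + 0.73x) dx = 16.55×15.0721 + ½×0.73×15.0721² = 332.3596.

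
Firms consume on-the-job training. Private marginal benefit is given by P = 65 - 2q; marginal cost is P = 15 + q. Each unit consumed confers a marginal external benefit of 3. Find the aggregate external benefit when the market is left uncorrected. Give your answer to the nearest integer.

50

Market equilibrium (private): 15 + q = 65 - 2q → q_m = 16.6667.
Total external benefit = MEB × q_m = 3 × 16.6667 = 50.0001.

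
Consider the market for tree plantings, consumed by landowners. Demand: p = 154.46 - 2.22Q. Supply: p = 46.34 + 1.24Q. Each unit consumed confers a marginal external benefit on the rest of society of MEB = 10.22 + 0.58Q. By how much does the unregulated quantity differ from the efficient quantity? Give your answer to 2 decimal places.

9.84 units

Market equilibrium (private): 46.34 + 1.24Q = 154.46 - 2.22Q → Q_m = 31.2486.
Social marginal benefit = demand + MEB = 164.68 - 1.64Q.
Set SMB = MC: 164.68 - 1.64Q = 46.34 + 1.24Q → Q* = 41.0903.
Gap = |31.2486 − 41.0903| = 9.8417.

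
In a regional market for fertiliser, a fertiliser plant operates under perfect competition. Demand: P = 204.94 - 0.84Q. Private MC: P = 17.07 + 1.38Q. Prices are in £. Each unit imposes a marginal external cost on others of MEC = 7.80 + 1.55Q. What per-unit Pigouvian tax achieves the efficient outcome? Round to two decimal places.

Social marginal cost = private MC + MEC = 24.87 + 2.93Q.
Set SMC = demand: 24.87 + 2.93Q = 204.94 - 0.84Q → Q* = 47.7639.
The Pigouvian tax equals MEC at Q*: 7.80 + 1.55×47.7639 = 81.8340.

tax = £81.83 per unit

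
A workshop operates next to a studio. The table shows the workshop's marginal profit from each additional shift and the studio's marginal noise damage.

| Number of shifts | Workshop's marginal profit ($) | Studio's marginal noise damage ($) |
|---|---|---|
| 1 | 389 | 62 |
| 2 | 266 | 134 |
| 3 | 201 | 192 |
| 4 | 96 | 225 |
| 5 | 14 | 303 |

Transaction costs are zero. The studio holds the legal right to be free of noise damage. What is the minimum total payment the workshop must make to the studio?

Efficient level: marginal profit ≥ marginal noise damage through level 3, so k* = 3.
With the studio holding the right, the workshop must at least compensate total damage at k*: 62 + 134 + 192 = 388.

$388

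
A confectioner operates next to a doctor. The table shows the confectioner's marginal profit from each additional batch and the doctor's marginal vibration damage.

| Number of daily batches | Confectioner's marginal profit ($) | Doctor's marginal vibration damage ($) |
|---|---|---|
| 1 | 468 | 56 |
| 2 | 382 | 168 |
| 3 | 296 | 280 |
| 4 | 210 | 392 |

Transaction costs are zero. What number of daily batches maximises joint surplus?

3

Bargaining reaches the level where marginal profit last exceeds marginal vibration damage.
That holds through level 3 (296 ≥ 280) but not at 4 (210 < 392).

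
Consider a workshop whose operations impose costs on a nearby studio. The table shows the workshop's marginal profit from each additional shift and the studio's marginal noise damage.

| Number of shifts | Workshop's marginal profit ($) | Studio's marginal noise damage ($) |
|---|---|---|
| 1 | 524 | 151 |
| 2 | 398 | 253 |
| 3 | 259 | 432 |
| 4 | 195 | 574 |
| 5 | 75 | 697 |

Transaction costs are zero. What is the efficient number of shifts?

Bargaining reaches the level where marginal profit last exceeds marginal noise damage.
That holds through level 2 (398 ≥ 253) but not at 3 (259 < 432).

2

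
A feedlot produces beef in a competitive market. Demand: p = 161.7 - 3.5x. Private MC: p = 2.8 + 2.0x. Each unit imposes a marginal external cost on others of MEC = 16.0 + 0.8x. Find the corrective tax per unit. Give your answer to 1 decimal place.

Social marginal cost = private MC + MEC = 18.8 + 2.8x.
Set SMC = demand: 18.8 + 2.8x = 161.7 - 3.5x → x* = 22.6825.
The Pigouvian tax equals MEC at x*: 16.0 + 0.8×22.6825 = 34.1460.

tax = 34.1 per unit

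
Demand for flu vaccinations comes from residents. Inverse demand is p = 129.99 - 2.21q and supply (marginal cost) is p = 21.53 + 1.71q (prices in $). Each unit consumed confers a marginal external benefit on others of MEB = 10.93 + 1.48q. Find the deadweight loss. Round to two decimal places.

DWL = $551.53

Market equilibrium (private): 21.53 + 1.71q = 129.99 - 2.21q → q_m = 27.6684.
Social marginal benefit = demand + MEB = 140.92 - 0.73q.
Set SMB = MC: 140.92 - 0.73q = 21.53 + 1.71q → q* = 48.9303.
Between q* and q_m the wedge SMB − MC runs linearly from 0 to MEB(q_m), so the loss is a triangle.
DWL = ½ × 21.2619 × 51.8792 = 551.5252.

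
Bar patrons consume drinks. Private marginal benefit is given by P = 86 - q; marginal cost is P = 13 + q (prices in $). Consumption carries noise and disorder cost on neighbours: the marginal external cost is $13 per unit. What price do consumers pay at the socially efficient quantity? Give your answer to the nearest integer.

P = $56

Social marginal benefit = demand − MEC = 73 - q.
Set SMB = MC: 73 - q = 13 + q → q* = 30.0000.
Consumer price on the demand curve at q*: 86 − 1×30.0000 = 56.0000.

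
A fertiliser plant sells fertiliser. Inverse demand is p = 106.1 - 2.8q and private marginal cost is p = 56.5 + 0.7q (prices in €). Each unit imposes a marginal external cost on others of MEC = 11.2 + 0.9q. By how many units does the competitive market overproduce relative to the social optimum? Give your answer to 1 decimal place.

Market equilibrium (private): 56.5 + 0.7q = 106.1 - 2.8q → q_m = 14.1714.
Social marginal cost = private MC + MEC = 67.7 + 1.6q.
Set SMC = demand: 67.7 + 1.6q = 106.1 - 2.8q → q* = 8.7273.
Gap = |14.1714 − 8.7273| = 5.4441.

5.4 units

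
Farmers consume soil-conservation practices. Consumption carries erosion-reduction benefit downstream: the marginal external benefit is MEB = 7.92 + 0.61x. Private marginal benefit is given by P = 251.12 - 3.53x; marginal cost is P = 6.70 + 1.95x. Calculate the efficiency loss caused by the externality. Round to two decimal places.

Market equilibrium (private): 6.70 + 1.95x = 251.12 - 3.53x → x_m = 44.6022.
Social marginal benefit = demand + MEB = 259.04 - 2.92x.
Set SMB = MC: 259.04 - 2.92x = 6.70 + 1.95x → x* = 51.8152.
The loss is the area between SMB and MC from x* to x_m; with linear curves that's a triangle of height MEB(x_m).
DWL = ½ × 7.2130 × 35.1273 = 126.6866.

DWL = 126.69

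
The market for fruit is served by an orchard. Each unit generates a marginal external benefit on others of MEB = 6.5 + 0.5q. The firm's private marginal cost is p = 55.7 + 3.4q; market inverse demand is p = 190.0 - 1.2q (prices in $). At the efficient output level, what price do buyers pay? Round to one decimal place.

P = $148.8

Social marginal cost = private MC − MEB = 49.2 + 2.9q.
Set SMC = demand: 49.2 + 2.9q = 190.0 - 1.2q → q* = 34.3415.
Consumer price on the demand curve at q*: 190.0 − 1.2×34.3415 = 148.7902.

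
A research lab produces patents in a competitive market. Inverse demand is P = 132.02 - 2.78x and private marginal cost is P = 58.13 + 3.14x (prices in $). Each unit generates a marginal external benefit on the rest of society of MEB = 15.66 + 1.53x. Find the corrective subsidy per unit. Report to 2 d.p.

Social marginal cost = private MC − MEB = 42.47 + 1.61x.
Set SMC = demand: 42.47 + 1.61x = 132.02 - 2.78x → x* = 20.3986.
The Pigouvian subsidy equals MEB at x*: 15.66 + 1.53×20.3986 = 46.8699.

subsidy = $46.87 per unit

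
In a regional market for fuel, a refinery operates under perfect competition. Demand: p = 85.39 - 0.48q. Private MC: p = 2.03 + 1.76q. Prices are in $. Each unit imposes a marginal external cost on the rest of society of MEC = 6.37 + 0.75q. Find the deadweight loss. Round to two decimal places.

DWL = $196.52

Market equilibrium (private): 2.03 + 1.76q = 85.39 - 0.48q → q_m = 37.2143.
Social marginal cost = private MC + MEC = 8.40 + 2.51q.
Set SMC = demand: 8.40 + 2.51q = 85.39 - 0.48q → q* = 25.7492.
The welfare-loss triangle has base |q_m − q*| and height MEC(q_m) (the vertical gap between SMC and demand is zero at q* and MEC at q_m).
DWL = ½ × 11.4651 × 34.2807 = 196.5158.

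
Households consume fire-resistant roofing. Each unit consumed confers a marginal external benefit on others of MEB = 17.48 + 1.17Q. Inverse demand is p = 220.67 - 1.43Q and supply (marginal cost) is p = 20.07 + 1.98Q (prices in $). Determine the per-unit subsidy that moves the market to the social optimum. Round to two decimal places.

Social marginal benefit = demand + MEB = 238.15 - 0.26Q.
Set SMB = MC: 238.15 - 0.26Q = 20.07 + 1.98Q → Q* = 97.3571.
The Pigouvian subsidy equals MEB at Q*: 17.48 + 1.17×97.3571 = 131.3878.

subsidy = $131.39 per unit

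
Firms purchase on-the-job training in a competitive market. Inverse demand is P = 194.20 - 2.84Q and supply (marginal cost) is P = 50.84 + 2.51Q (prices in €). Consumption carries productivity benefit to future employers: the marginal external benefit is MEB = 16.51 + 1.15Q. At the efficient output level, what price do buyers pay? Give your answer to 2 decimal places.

P = €86.10

Social marginal benefit = demand + MEB = 210.71 - 1.69Q.
Set SMB = MC: 210.71 - 1.69Q = 50.84 + 2.51Q → Q* = 38.0643.
Consumer price on the demand curve at Q*: 194.20 − 2.84×38.0643 = 86.0974.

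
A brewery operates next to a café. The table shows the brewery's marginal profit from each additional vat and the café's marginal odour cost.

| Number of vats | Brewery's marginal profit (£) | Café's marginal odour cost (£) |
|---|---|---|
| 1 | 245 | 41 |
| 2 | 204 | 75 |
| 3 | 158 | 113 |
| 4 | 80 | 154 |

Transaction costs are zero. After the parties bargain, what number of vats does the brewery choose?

Bargaining reaches the level where marginal profit last exceeds marginal odour cost.
That holds through level 3 (158 ≥ 113) but not at 4 (80 < 154).

3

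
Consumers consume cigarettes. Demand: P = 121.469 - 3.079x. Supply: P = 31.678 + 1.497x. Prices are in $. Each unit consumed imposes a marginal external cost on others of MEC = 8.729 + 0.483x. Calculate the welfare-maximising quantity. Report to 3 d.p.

Social marginal benefit = demand − MEC = 112.740 - 3.562x.
Set SMB = MC: 112.740 - 3.562x = 31.678 + 1.497x → x* = 16.0233.

x* = 16.023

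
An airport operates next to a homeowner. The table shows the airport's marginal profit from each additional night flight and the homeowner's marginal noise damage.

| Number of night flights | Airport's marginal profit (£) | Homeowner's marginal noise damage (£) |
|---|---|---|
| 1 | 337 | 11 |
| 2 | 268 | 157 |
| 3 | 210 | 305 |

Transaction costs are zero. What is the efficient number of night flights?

Bargaining reaches the level where marginal profit last exceeds marginal noise damage.
That holds through level 2 (268 ≥ 157) but not at 3 (210 < 305).

2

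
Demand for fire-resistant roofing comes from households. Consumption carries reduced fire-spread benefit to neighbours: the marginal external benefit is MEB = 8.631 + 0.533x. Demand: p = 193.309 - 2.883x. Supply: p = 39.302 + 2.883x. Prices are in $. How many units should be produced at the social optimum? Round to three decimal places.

Social marginal benefit = demand + MEB = 201.940 - 2.350x.
Set SMB = MC: 201.940 - 2.350x = 39.302 + 2.883x → x* = 31.0793.

x* = 31.079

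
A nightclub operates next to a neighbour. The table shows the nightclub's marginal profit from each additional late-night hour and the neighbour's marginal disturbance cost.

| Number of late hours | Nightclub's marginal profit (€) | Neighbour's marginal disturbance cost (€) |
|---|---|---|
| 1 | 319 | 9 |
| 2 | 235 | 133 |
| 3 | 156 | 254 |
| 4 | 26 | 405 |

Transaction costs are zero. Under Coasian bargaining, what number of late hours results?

2

Bargaining reaches the level where marginal profit last exceeds marginal disturbance cost.
That holds through level 2 (235 ≥ 133) but not at 3 (156 < 254).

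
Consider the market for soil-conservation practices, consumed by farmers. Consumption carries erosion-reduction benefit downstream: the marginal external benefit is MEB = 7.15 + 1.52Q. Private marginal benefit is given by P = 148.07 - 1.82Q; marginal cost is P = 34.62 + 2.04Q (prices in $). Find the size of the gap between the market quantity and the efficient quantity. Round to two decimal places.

Market equilibrium (private): 34.62 + 2.04Q = 148.07 - 1.82Q → Q_m = 29.3912.
Social marginal benefit = demand + MEB = 155.22 - 0.30Q.
Set SMB = MC: 155.22 - 0.30Q = 34.62 + 2.04Q → Q* = 51.5385.
Gap = |29.3912 − 51.5385| = 22.1473.

22.15 units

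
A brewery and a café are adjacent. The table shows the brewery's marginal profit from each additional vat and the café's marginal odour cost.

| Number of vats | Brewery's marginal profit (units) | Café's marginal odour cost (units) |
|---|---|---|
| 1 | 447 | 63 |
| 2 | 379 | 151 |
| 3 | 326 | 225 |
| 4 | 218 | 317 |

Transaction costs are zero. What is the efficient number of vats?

3

Bargaining reaches the level where marginal profit last exceeds marginal odour cost.
That holds through level 3 (326 ≥ 225) but not at 4 (218 < 317).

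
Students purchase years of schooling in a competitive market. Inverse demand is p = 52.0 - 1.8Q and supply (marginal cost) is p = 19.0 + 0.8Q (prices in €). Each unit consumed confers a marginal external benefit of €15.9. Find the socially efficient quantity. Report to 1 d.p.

Q* = 18.8

Social marginal benefit = demand + MEB = 67.9 - 1.8Q.
Set SMB = MC: 67.9 - 1.8Q = 19.0 + 0.8Q → Q* = 18.8077.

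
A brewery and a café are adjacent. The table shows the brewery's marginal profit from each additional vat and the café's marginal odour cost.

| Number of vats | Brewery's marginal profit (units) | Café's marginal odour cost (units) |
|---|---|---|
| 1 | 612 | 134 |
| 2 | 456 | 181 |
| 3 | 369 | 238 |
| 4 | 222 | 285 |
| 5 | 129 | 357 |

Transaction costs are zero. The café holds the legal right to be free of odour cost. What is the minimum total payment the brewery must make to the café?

Efficient level: marginal profit ≥ marginal odour cost through level 3, so k* = 3.
With the café holding the right, the brewery must at least compensate total damage at k*: 134 + 181 + 238 = 553.

553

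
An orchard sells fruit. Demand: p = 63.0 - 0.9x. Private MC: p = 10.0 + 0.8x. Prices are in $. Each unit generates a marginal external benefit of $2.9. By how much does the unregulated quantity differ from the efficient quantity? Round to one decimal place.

1.7 units

Market equilibrium (private): 10.0 + 0.8x = 63.0 - 0.9x → x_m = 31.1765.
Social marginal cost = private MC − MEB = 7.1 + 0.8x.
Set SMC = demand: 7.1 + 0.8x = 63.0 - 0.9x → x* = 32.8824.
Gap = |31.1765 − 32.8824| = 1.7059.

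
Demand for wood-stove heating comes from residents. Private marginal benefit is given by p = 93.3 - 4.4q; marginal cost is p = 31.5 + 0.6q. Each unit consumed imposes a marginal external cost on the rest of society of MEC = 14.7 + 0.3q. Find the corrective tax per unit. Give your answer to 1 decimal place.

Social marginal benefit = demand − MEC = 78.6 - 4.7q.
Set SMB = MC: 78.6 - 4.7q = 31.5 + 0.6q → q* = 8.8868.
The Pigouvian tax equals MEC at q*: 14.7 + 0.3×8.8868 = 17.3660.

tax = 17.4 per unit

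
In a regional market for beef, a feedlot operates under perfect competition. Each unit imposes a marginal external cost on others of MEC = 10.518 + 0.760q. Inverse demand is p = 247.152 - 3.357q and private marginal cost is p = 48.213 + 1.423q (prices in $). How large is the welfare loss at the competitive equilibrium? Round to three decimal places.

Market equilibrium (private): 48.213 + 1.423q = 247.152 - 3.357q → q_m = 41.6190.
Social marginal cost = private MC + MEC = 58.731 + 2.183q.
Set SMC = demand: 58.731 + 2.183q = 247.152 - 3.357q → q* = 34.0110.
Height of the DWL triangle at q_m is SMC(q_m) − demand(q_m) = MEC(q_m) = 42.1485.
DWL = ½ × 7.6080 × 42.1485 = 160.3329.

DWL = $160.333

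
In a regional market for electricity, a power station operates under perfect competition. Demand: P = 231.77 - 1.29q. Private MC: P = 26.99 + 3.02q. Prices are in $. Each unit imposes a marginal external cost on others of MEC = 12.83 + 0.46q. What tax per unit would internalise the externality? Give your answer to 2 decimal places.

Social marginal cost = private MC + MEC = 39.82 + 3.48q.
Set SMC = demand: 39.82 + 3.48q = 231.77 - 1.29q → q* = 40.2411.
The Pigouvian tax equals MEC at q*: 12.83 + 0.46×40.2411 = 31.3409.

tax = $31.34 per unit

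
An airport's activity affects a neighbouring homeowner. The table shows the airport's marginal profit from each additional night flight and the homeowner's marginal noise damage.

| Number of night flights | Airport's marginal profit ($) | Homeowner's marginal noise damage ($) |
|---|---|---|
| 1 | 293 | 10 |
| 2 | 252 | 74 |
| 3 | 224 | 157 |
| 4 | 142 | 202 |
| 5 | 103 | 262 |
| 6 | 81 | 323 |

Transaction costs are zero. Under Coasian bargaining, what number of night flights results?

Bargaining reaches the level where marginal profit last exceeds marginal noise damage.
That holds through level 3 (224 ≥ 157) but not at 4 (142 < 202).

3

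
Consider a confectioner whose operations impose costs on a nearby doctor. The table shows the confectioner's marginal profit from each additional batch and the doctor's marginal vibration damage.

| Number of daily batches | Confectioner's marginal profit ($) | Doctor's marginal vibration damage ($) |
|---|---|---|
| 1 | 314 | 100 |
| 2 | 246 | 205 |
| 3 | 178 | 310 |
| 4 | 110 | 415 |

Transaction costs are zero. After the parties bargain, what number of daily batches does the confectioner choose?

2

Bargaining reaches the level where marginal profit last exceeds marginal vibration damage.
That holds through level 2 (246 ≥ 205) but not at 3 (178 < 310).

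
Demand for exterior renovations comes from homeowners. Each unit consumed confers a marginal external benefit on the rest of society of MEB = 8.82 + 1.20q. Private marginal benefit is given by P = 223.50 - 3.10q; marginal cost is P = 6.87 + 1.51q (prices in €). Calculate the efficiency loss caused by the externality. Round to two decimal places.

Market equilibrium (private): 6.87 + 1.51q = 223.50 - 3.10q → q_m = 46.9913.
Social marginal benefit = demand + MEB = 232.32 - 1.90q.
Set SMB = MC: 232.32 - 1.90q = 6.87 + 1.51q → q* = 66.1144.
Height of the DWL triangle at q_m is SMB(q_m) − MC(q_m) = MEB(q_m) = 65.2096.
DWL = ½ × 19.1231 × 65.2096 = 623.5049.

DWL = €623.50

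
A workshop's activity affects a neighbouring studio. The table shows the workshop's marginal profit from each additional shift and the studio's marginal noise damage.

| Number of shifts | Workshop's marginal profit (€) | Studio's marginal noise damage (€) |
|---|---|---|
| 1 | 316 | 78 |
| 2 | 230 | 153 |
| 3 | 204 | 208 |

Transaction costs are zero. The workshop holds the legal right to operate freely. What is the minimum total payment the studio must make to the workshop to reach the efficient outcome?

€204

Left alone the workshop would choose level 3 (marginal profit stays positive).
Efficient level: k* = 2 (marginal profit ≥ marginal noise damage through 2).
The studio must at least cover the workshop's forgone profit from cutting 3→2: 204 = 204.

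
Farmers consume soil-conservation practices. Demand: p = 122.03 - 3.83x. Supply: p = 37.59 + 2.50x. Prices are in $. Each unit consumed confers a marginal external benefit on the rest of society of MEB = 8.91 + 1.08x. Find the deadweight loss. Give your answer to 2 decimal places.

DWL = $51.78

Market equilibrium (private): 37.59 + 2.50x = 122.03 - 3.83x → x_m = 13.3397.
Social marginal benefit = demand + MEB = 130.94 - 2.75x.
Set SMB = MC: 130.94 - 2.75x = 37.59 + 2.50x → x* = 17.7810.
Height of the DWL triangle at x_m is SMB(x_m) − MC(x_m) = MEB(x_m) = 23.3168.
DWL = ½ × 4.4413 × 23.3168 = 51.7785.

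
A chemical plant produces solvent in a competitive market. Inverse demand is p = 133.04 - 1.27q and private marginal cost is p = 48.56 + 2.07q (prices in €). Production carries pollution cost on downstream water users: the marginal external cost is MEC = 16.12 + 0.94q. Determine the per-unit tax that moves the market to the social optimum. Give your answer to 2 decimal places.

Social marginal cost = private MC + MEC = 64.68 + 3.01q.
Set SMC = demand: 64.68 + 3.01q = 133.04 - 1.27q → q* = 15.9720.
The Pigouvian tax equals MEC at q*: 16.12 + 0.94×15.9720 = 31.1337.

tax = €31.13 per unit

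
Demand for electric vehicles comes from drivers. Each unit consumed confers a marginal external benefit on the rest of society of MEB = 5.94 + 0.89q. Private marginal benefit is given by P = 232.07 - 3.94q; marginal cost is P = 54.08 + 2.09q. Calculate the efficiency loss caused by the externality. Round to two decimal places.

DWL = 100.93

Market equilibrium (private): 54.08 + 2.09q = 232.07 - 3.94q → q_m = 29.5174.
Social marginal benefit = demand + MEB = 238.01 - 3.05q.
Set SMB = MC: 238.01 - 3.05q = 54.08 + 2.09q → q* = 35.7840.
The welfare-loss triangle has base |q_m − q*| and height MEB(q_m) (the vertical gap between SMB and MC is zero at q* and MEB at q_m).
DWL = ½ × 6.2666 × 32.2105 = 100.9252.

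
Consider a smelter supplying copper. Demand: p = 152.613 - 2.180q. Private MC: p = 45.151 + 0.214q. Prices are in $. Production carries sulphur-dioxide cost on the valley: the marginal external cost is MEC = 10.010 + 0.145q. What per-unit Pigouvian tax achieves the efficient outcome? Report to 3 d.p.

tax = $15.575 per unit

Social marginal cost = private MC + MEC = 55.161 + 0.359q.
Set SMC = demand: 55.161 + 0.359q = 152.613 - 2.180q → q* = 38.3820.
The Pigouvian tax equals MEC at q*: 10.010 + 0.145×38.3820 = 15.5754.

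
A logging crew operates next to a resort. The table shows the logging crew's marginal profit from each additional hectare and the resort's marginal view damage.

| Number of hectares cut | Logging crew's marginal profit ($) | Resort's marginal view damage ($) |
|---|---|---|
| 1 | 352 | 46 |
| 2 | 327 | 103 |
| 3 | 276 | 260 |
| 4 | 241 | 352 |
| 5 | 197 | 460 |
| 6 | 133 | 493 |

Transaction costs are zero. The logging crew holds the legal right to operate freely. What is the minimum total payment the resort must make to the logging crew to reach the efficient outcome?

$571

Left alone the logging crew would choose level 6 (marginal profit stays positive).
Efficient level: k* = 3 (marginal profit ≥ marginal view damage through 3).
The resort must at least cover the logging crew's forgone profit from cutting 6→3: 241 + 197 + 133 = 571.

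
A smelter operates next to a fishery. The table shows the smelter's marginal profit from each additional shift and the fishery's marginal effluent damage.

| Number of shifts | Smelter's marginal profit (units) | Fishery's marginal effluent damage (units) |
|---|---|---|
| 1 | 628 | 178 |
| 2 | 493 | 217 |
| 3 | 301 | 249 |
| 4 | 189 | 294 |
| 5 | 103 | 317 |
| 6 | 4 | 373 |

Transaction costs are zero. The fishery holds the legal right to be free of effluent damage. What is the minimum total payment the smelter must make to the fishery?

644

Efficient level: marginal profit ≥ marginal effluent damage through level 3, so k* = 3.
With the fishery holding the right, the smelter must at least compensate total damage at k*: 178 + 217 + 249 = 644.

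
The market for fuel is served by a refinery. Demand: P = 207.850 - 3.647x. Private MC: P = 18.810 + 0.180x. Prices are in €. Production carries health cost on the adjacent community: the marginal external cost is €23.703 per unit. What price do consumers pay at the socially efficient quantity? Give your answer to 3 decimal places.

Social marginal cost = private MC + MEC = 42.513 + 0.180x.
Set SMC = demand: 42.513 + 0.180x = 207.850 - 3.647x → x* = 43.2028.
Consumer price on the demand curve at x*: 207.850 − 3.647×43.2028 = 50.2894.

P = €50.289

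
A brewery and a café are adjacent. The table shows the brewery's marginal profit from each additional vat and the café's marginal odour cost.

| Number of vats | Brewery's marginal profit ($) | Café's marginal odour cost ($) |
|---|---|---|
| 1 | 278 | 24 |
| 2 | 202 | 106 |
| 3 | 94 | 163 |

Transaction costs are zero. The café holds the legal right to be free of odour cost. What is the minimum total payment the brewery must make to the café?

$130

Efficient level: marginal profit ≥ marginal odour cost through level 2, so k* = 2.
With the café holding the right, the brewery must at least compensate total damage at k*: 24 + 106 = 130.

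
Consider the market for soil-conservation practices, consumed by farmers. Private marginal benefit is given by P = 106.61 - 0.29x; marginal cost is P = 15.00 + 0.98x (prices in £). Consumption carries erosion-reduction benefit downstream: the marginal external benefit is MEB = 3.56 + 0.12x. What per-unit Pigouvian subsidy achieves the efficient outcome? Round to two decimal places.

subsidy = £13.49 per unit

Social marginal benefit = demand + MEB = 110.17 - 0.17x.
Set SMB = MC: 110.17 - 0.17x = 15.00 + 0.98x → x* = 82.7565.
The Pigouvian subsidy equals MEB at x*: 3.56 + 0.12×82.7565 = 13.4908.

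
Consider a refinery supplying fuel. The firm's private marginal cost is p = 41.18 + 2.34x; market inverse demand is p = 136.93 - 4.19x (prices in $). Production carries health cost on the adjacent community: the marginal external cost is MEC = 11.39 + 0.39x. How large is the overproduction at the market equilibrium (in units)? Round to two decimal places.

2.47 units

Market equilibrium (private): 41.18 + 2.34x = 136.93 - 4.19x → x_m = 14.6631.
Social marginal cost = private MC + MEC = 52.57 + 2.73x.
Set SMC = demand: 52.57 + 2.73x = 136.93 - 4.19x → x* = 12.1908.
Gap = |14.6631 − 12.1908| = 2.4723.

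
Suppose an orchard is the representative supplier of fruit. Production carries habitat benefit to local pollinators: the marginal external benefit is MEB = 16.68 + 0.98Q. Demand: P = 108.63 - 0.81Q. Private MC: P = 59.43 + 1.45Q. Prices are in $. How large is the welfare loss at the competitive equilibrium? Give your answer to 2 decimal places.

Market equilibrium (private): 59.43 + 1.45Q = 108.63 - 0.81Q → Q_m = 21.7699.
Social marginal cost = private MC − MEB = 42.75 + 0.47Q.
Set SMC = demand: 42.75 + 0.47Q = 108.63 - 0.81Q → Q* = 51.4688.
The loss is the area between SMC and demand from Q* to Q_m; with linear curves that's a triangle of height MEB(Q_m).
DWL = ½ × 29.6989 × 38.0145 = 564.4944.

DWL = $564.49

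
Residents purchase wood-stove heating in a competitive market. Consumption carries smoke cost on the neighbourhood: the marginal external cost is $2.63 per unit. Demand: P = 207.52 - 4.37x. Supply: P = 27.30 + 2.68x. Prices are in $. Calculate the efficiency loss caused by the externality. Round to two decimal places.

DWL = $0.49

Market equilibrium (private): 27.30 + 2.68x = 207.52 - 4.37x → x_m = 25.5631.
Social marginal benefit = demand − MEC = 204.89 - 4.37x.
Set SMB = MC: 204.89 - 4.37x = 27.30 + 2.68x → x* = 25.1901.
Height of the DWL triangle at x_m is MC(x_m) − SMB(x_m) = MEC(x_m) = 2.6300.
DWL = ½ × 0.3730 × 2.6300 = 0.4905.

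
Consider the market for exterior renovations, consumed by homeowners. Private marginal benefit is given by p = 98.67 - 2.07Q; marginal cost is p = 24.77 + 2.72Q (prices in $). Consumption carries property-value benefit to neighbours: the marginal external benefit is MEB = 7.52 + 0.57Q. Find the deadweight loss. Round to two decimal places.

DWL = $31.53

Market equilibrium (private): 24.77 + 2.72Q = 98.67 - 2.07Q → Q_m = 15.4280.
Social marginal benefit = demand + MEB = 106.19 - 1.50Q.
Set SMB = MC: 106.19 - 1.50Q = 24.77 + 2.72Q → Q* = 19.2938.
The loss is the area between SMB and MC from Q* to Q_m; with linear curves that's a triangle of height MEB(Q_m).
DWL = ½ × 3.8658 × 16.3139 = 31.5331.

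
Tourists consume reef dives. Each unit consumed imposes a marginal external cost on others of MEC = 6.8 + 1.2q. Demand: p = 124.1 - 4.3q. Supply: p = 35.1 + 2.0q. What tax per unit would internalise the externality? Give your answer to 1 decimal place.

tax = 20.0 per unit

Social marginal benefit = demand − MEC = 117.3 - 5.5q.
Set SMB = MC: 117.3 - 5.5q = 35.1 + 2.0q → q* = 10.9600.
The Pigouvian tax equals MEC at q*: 6.8 + 1.2×10.9600 = 19.9520.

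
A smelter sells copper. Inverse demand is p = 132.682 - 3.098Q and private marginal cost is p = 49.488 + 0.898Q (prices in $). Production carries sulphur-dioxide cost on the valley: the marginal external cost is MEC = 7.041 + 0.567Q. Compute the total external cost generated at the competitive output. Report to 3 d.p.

Market equilibrium (private): 49.488 + 0.898Q = 132.682 - 3.098Q → Q_m = 20.8193.
Total external cost = ∫₀^{Q_m} (7.041 + 0.567Q) dQ = 7.041×20.8193 + ½×0.567×20.8193² = 269.4699.

$269.470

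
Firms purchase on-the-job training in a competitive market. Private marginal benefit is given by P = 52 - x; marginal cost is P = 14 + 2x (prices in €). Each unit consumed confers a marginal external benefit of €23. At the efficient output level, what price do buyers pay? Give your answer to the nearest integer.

Social marginal benefit = demand + MEB = 75 - x.
Set SMB = MC: 75 - x = 14 + 2x → x* = 20.3333.
Consumer price on the demand curve at x*: 52 − 1×20.3333 = 31.6667.

P = €32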